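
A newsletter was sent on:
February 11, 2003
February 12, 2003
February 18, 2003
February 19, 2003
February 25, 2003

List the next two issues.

Gaps: 1, 6, 1, 6 days — not constant, but cyclic with period 2.
The events fall on every Tuesday and Wednesday.
The following Wednesday is February 26, 2003.
Next Tuesday: March 4, 2003.

February 26, 2003; March 4, 2003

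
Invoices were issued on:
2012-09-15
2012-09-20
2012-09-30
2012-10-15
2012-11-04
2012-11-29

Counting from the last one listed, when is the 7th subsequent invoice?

Intervals are 5, 10, 15, 20, 25 days — an arithmetic progression with common difference 5.
Next gap: 30 days. 2012-11-29 + 30 days = 2012-12-29.
Next gap: 35 days. 2012-12-29 + 35 days = 2013-02-02.
Next gap: 40 days. 2013-02-02 + 40 days = 2013-03-14.
Next gap: 45 days. 2013-03-14 + 45 days = 2013-04-28.
Next gap: 50 days. 2013-04-28 + 50 days = 2013-06-17.
Next gap: 55 days. 2013-06-17 + 55 days = 2013-08-11.
Next gap: 60 days. 2013-08-11 + 60 days = 2013-10-10.

2013-10-10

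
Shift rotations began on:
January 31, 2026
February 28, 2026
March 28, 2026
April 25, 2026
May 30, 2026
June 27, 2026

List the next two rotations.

July 25, 2026; August 29, 2026

Every date is a Saturday; gaps 28, 28, 28, 35, 28 days.
Each is the last Saturday of its month (at least one falls on the 29th or later, ruling out '4th Saturday').
July 2026 ends with Saturday July 25, 2026.
Last Saturday of August 2026: August 29, 2026.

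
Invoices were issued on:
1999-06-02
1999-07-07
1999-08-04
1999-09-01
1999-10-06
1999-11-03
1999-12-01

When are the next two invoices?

2000-01-05, 2000-02-02

These are Wednesdays at 28- or 35-day spacing (35, 28, 28, 35, 28, 28).
The pattern: 1st Wednesday of the month.
1st Wednesday of January 2000: 2000-01-05.
1st Wednesday of February 2000: 2000-02-02.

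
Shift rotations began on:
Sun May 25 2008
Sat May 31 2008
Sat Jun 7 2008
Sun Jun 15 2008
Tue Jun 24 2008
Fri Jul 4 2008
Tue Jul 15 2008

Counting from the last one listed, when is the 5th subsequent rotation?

Tue Sep 23 2008

Intervals are 6, 7, 8, 9, 10, 11 days — an arithmetic progression with common difference 1.
Next gap: 12 days. Tue Jul 15 2008 + 12 days = Sun Jul 27 2008.
Next gap: 13 days. Sun Jul 27 2008 + 13 days = Sat Aug 9 2008.
Next gap: 14 days. Sat Aug 9 2008 + 14 days = Sat Aug 23 2008.
Next gap: 15 days. Sat Aug 23 2008 + 15 days = Sun Sep 7 2008.
Next gap: 16 days. Sun Sep 7 2008 + 16 days = Tue Sep 23 2008.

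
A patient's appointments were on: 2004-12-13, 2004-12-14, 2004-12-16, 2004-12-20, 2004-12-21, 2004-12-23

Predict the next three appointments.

2004-12-27, 2004-12-28, 2004-12-30

Gaps: 1, 2, 4, 1, 2 days — not constant, but cyclic with period 3.
The events fall on every Monday, Tuesday and Thursday.
Next Monday: 2004-12-27.
Next Tuesday: 2004-12-28.
Next Thursday: 2004-12-30.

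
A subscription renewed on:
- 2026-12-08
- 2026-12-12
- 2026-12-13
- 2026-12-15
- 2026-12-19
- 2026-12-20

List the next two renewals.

The gap pattern 4, 1, 2, 4, 1 repeats every 3 events.
These are the Tuesdays, Saturdays and Sundays of each week.
Next Tuesday: 2026-12-22.
The following Saturday is 2026-12-26.

2026-12-22, 2026-12-26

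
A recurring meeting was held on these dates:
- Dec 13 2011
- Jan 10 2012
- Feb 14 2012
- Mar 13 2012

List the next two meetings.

Gaps: 28, 35, 28 days — a mix of 28 and 35. Every date is a Tuesday.
Each is the 2nd Tuesday of its month.
2nd Tuesday of April 2012: Apr 10 2012.
May 2012 — 2nd Tuesday is May 8 2012.

Apr 10 2012, May 8 2012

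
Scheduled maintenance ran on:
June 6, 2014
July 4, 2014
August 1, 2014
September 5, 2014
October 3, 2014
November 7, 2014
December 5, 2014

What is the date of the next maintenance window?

January 2, 2015

These are Fridays at 28- or 35-day spacing (28, 28, 35, 28, 35, 28).
The pattern: 1st Friday of the month.
January 2015 — 1st Friday is January 2, 2015.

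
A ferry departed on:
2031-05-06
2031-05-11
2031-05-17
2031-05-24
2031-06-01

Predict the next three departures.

2031-06-10, 2031-06-20, 2031-07-01

Gaps: 5, 6, 7, 8 days — each gap is 1 larger than the previous one.
Next gap: 9 days. 2031-06-01 + 9 days = 2031-06-10.
Next gap: 10 days. 2031-06-10 + 10 days = 2031-06-20.
Next gap: 11 days. 2031-06-20 + 11 days = 2031-07-01.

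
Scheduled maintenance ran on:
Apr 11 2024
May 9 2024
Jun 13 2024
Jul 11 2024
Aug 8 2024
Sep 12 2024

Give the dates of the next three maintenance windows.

These are Thursdays at 28- or 35-day spacing (28, 35, 28, 28, 35).
The pattern: 2nd Thursday of the month.
October 2024 — 2nd Thursday is Oct 10 2024.
2nd Thursday of November 2024: Nov 14 2024.
December 2024 — 2nd Thursday is Dec 12 2024.

Oct 10 2024, Nov 14 2024, Dec 12 2024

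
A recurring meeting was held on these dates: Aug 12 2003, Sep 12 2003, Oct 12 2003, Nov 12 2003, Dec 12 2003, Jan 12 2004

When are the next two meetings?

Each date is the 12th; the gaps (31, 30, 31, 30, 31) track the month lengths.
The rule is the 12th of each month.
Next: February 2004 → Feb 12 2004.
March 2004: Mar 12 2004.

Feb 12 2004, Mar 12 2004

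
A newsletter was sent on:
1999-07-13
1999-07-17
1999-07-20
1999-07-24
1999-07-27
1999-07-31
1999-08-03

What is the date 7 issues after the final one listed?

1999-08-28

Every event lands on a Tuesday or Saturday (gaps cycle 4, 3, 4, 3, 4, 3).
So the schedule is: every Tuesday and Saturday.
Next Saturday: 1999-08-07.
Next Tuesday: 1999-08-10.
The following Saturday is 1999-08-14.
Next Tuesday: 1999-08-17.
Next Saturday: 1999-08-21.
Next Tuesday: 1999-08-24.
The following Saturday is 1999-08-28.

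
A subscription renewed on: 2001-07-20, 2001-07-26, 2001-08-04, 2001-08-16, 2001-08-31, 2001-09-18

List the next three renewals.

Intervals are 6, 9, 12, 15, 18 days — an arithmetic progression with common difference 3.
Next gap: 21 days. 2001-09-18 + 21 days = 2001-10-09.
Next gap: 24 days. 2001-10-09 + 24 days = 2001-11-02.
Next gap: 27 days. 2001-11-02 + 27 days = 2001-11-29.

2001-10-09, 2001-11-02, 2001-11-29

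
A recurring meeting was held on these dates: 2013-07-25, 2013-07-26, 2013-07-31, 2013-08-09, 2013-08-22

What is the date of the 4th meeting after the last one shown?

The spacing grows by 4 each time: 1, 5, 9, 13 days.
Next gap: 17 days. 2013-08-22 + 17 days = 2013-09-08.
Next gap: 21 days. 2013-09-08 + 21 days = 2013-09-29.
Next gap: 25 days. 2013-09-29 + 25 days = 2013-10-24.
Next gap: 29 days. 2013-10-24 + 29 days = 2013-11-22.

2013-11-22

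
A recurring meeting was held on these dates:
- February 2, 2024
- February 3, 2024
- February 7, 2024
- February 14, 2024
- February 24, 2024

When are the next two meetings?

March 8, 2024; March 24, 2024

Gaps: 1, 4, 7, 10 days — each gap is 3 larger than the previous one.
Next gap: 13 days. February 24, 2024 + 13 days = March 8, 2024.
Next gap: 16 days. March 8, 2024 + 16 days = March 24, 2024.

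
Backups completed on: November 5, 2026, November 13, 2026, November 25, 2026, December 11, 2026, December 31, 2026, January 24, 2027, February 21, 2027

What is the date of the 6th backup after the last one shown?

Intervals are 8, 12, 16, 20, 24, 28 days — an arithmetic progression with common difference 4.
Next gap: 32 days. February 21, 2027 + 32 days = March 25, 2027.
Next gap: 36 days. March 25, 2027 + 36 days = April 30, 2027.
Next gap: 40 days. April 30, 2027 + 40 days = June 9, 2027.
Next gap: 44 days. June 9, 2027 + 44 days = July 23, 2027.
Next gap: 48 days. July 23, 2027 + 48 days = September 9, 2027.
Next gap: 52 days. September 9, 2027 + 52 days = October 31, 2027.

October 31, 2027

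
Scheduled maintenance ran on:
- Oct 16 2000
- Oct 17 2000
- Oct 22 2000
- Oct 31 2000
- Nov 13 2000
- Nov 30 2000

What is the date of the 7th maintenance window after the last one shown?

Jul 19 2001

The spacing grows by 4 each time: 1, 5, 9, 13, 17 days.
Next gap: 21 days. Nov 30 2000 + 21 days = Dec 21 2000.
Next gap: 25 days. Dec 21 2000 + 25 days = Jan 15 2001.
Next gap: 29 days. Jan 15 2001 + 29 days = Feb 13 2001.
Next gap: 33 days. Feb 13 2001 + 33 days = Mar 18 2001.
Next gap: 37 days. Mar 18 2001 + 37 days = Apr 24 2001.
Next gap: 41 days. Apr 24 2001 + 41 days = Jun 4 2001.
Next gap: 45 days. Jun 4 2001 + 45 days = Jul 19 2001.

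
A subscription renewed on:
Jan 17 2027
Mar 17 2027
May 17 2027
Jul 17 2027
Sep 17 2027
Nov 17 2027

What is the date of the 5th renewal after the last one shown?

Gaps: 59, 61, 61, 62, 61 days — not constant. Every event is on the 17th of the month.
Pattern: the 17th of every 2 months.
Next: January 2028 → Jan 17 2028.
March 2028: Mar 17 2028.
Next: May 2028 → May 17 2028.
Next: July 2028 → Jul 17 2028.
September 2028: Sep 17 2028.

Sep 17 2028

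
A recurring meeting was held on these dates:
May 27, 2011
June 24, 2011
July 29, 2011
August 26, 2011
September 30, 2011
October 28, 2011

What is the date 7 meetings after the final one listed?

All Fridays; the gaps (28, 35, 28, 35, 28) vary with month length.
This is the last Friday of each month.
November 2011 ends with Friday November 25, 2011.
December 2011 ends with Friday December 30, 2011.
Last Friday of January 2012: January 27, 2012.
February 2012 ends with Friday February 24, 2012.
March 2012 ends with Friday March 30, 2012.
Last Friday of April 2012: April 27, 2012.
May 2012 ends with Friday May 25, 2012.

May 25, 2012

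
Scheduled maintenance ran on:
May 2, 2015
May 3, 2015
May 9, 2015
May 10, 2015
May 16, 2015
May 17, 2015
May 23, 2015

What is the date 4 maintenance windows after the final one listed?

June 6, 2015

Gaps: 1, 6, 1, 6, 1, 6 days — not constant, but cyclic with period 2.
The events fall on every Saturday and Sunday.
The following Sunday is May 24, 2015.
Next Saturday: May 30, 2015.
The following Sunday is May 31, 2015.
The following Saturday is June 6, 2015.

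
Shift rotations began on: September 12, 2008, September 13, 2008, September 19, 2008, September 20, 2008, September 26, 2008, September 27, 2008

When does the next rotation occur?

Gaps: 1, 6, 1, 6, 1 days — not constant, but cyclic with period 2.
The events fall on every Friday and Saturday.
Next Friday: October 3, 2008.

October 3, 2008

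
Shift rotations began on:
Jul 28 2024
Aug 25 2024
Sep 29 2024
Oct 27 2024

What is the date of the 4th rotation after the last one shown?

These are Sundays with 28, 35, 28-day gaps.
Each is the final Sunday of its month — Sep 29 2024 is past the 28th, so '4th Sunday' doesn't fit.
November 2024 ends with Sunday Nov 24 2024.
December 2024 ends with Sunday Dec 29 2024.
Last Sunday of January 2025: Jan 26 2025.
February 2025 ends with Sunday Feb 23 2025.

Feb 23 2025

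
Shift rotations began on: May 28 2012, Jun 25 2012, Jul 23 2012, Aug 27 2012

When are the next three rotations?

Sep 24 2012, Oct 22 2012, Nov 26 2012

These are Mondays at 28- or 35-day spacing (28, 28, 35).
The pattern: 4th Monday of the month.
September 2012 — 4th Monday is Sep 24 2012.
October 2012 — 4th Monday is Oct 22 2012.
November 2012 — 4th Monday is Nov 26 2012.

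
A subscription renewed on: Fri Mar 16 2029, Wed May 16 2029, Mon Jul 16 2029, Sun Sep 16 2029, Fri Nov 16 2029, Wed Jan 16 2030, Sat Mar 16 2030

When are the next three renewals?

Thu May 16 2030, Tue Jul 16 2030, Mon Sep 16 2030

Gaps: 61, 61, 62, 61, 61, 59 days — not constant. Every event is on the 16th of the month.
Pattern: the 16th of every 2 months.
Next: May 2030 → Thu May 16 2030.
July 2030: Tue Jul 16 2030.
September 2030: Mon Sep 16 2030.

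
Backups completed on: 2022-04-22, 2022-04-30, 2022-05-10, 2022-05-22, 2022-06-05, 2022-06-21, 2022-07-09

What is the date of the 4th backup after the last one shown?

Intervals are 8, 10, 12, 14, 16, 18 days — an arithmetic progression with common difference 2.
Next gap: 20 days. 2022-07-09 + 20 days = 2022-07-29.
Next gap: 22 days. 2022-07-29 + 22 days = 2022-08-20.
Next gap: 24 days. 2022-08-20 + 24 days = 2022-09-13.
Next gap: 26 days. 2022-09-13 + 26 days = 2022-10-09.

2022-10-09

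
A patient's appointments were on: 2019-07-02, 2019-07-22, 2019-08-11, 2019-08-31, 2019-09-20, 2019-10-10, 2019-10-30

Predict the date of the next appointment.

2019-11-19

Every event comes 20 days after the last (20, 20, 20, 20, 20, 20).
2019-10-30 + 20 days = 2019-11-19.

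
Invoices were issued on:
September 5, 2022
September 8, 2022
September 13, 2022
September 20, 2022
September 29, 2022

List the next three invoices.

October 10, 2022; October 23, 2022; November 7, 2022

The spacing grows by 2 each time: 3, 5, 7, 9 days.
Next gap: 11 days. September 29, 2022 + 11 days = October 10, 2022.
Next gap: 13 days. October 10, 2022 + 13 days = October 23, 2022.
Next gap: 15 days. October 23, 2022 + 15 days = November 7, 2022.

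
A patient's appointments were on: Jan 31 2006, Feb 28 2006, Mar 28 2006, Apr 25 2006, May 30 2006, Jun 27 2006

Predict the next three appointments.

Jul 25 2006, Aug 29 2006, Sep 26 2006

All Tuesdays; the gaps (28, 28, 28, 35, 28) vary with month length.
This is the last Tuesday of each month.
Last Tuesday of July 2006: Jul 25 2006.
August 2006 ends with Tuesday Aug 29 2006.
Last Tuesday of September 2006: Sep 26 2006.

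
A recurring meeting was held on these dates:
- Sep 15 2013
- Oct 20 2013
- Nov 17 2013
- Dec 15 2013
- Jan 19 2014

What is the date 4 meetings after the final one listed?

These are Sundays at 28- or 35-day spacing (35, 28, 28, 35).
The pattern: 3rd Sunday of the month.
February 2014 — 3rd Sunday is Feb 16 2014.
3rd Sunday of March 2014: Mar 16 2014.
April 2014 — 3rd Sunday is Apr 20 2014.
May 2014 — 3rd Sunday is May 18 2014.

May 18 2014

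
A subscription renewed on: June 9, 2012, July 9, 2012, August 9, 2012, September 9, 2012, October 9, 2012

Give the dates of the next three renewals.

November 9, 2012; December 9, 2012; January 9, 2013

Each date is the 9th; the gaps (30, 31, 31, 30) track the month lengths.
The rule is the 9th of each month.
Next: November 2012 → November 9, 2012.
Next: December 2012 → December 9, 2012.
Next: January 2013 → January 9, 2013.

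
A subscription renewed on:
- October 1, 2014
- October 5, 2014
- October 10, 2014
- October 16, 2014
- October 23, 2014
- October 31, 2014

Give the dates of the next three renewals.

Gaps: 4, 5, 6, 7, 8 days — each gap is 1 larger than the previous one.
Next gap: 9 days. October 31, 2014 + 9 days = November 9, 2014.
Next gap: 10 days. November 9, 2014 + 10 days = November 19, 2014.
Next gap: 11 days. November 19, 2014 + 11 days = November 30, 2014.

November 9, 2014; November 19, 2014; November 30, 2014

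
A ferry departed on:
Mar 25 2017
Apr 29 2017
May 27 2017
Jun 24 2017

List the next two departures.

These are Saturdays with 35, 28, 28-day gaps.
Each is the final Saturday of its month — Apr 29 2017 is past the 28th, so '4th Saturday' doesn't fit.
Last Saturday of July 2017: Jul 29 2017.
Last Saturday of August 2017: Aug 26 2017.

Jul 29 2017, Aug 26 2017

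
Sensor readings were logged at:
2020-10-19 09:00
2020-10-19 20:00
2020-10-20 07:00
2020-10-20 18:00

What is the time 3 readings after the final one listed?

2020-10-22 03:00

The interval is a steady 11 hours (11, 11, 11).
2020-10-20 18:00 + 11 h = 2020-10-21 05:00.
2020-10-21 05:00 + 11 h = 2020-10-21 16:00.
2020-10-21 16:00 + 11 h = 2020-10-22 03:00.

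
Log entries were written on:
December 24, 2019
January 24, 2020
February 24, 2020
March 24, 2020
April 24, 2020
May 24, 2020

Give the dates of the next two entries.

The day-of-month is always 24 (31, 31, 29, 31, 30 days between events).
So this recurs on the 24th of each month.
Next: June 2020 → June 24, 2020.
Next: July 2020 → July 24, 2020.

June 24, 2020; July 24, 2020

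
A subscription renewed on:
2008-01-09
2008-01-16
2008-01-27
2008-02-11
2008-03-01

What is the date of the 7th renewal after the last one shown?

2008-11-01

Intervals are 7, 11, 15, 19 days — an arithmetic progression with common difference 4.
Next gap: 23 days. 2008-03-01 + 23 days = 2008-03-24.
Next gap: 27 days. 2008-03-24 + 27 days = 2008-04-20.
Next gap: 31 days. 2008-04-20 + 31 days = 2008-05-21.
Next gap: 35 days. 2008-05-21 + 35 days = 2008-06-25.
Next gap: 39 days. 2008-06-25 + 39 days = 2008-08-03.
Next gap: 43 days. 2008-08-03 + 43 days = 2008-09-15.
Next gap: 47 days. 2008-09-15 + 47 days = 2008-11-01.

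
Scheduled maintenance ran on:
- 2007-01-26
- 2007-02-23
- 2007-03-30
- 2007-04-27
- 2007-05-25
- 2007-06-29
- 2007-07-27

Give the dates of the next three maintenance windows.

All Fridays; the gaps (28, 35, 28, 28, 35, 28) vary with month length.
This is the last Friday of each month.
August 2007 ends with Friday 2007-08-31.
Last Friday of September 2007: 2007-09-28.
Last Friday of October 2007: 2007-10-26.

2007-08-31, 2007-09-28, 2007-10-26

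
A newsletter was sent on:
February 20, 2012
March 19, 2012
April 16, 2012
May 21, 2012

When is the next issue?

These are Mondays at 28- or 35-day spacing (28, 28, 35).
The pattern: 3rd Monday of the month.
3rd Monday of June 2012: June 18, 2012.

June 18, 2012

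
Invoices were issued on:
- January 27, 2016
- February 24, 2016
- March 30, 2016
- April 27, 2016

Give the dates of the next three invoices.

Every date is a Wednesday; gaps 28, 35, 28 days.
Each is the last Wednesday of its month (at least one falls on the 29th or later, ruling out '4th Wednesday').
May 2016 ends with Wednesday May 25, 2016.
Last Wednesday of June 2016: June 29, 2016.
July 2016 ends with Wednesday July 27, 2016.

May 25, 2016; June 29, 2016; July 27, 2016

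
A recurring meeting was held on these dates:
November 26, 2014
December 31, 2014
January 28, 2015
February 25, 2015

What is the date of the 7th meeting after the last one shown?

These are Wednesdays with 35, 28, 28-day gaps.
Each is the final Wednesday of its month — December 31, 2014 is past the 28th, so '4th Wednesday' doesn't fit.
Last Wednesday of March 2015: March 25, 2015.
April 2015 ends with Wednesday April 29, 2015.
May 2015 ends with Wednesday May 27, 2015.
June 2015 ends with Wednesday June 24, 2015.
Last Wednesday of July 2015: July 29, 2015.
Last Wednesday of August 2015: August 26, 2015.
Last Wednesday of September 2015: September 30, 2015.

September 30, 2015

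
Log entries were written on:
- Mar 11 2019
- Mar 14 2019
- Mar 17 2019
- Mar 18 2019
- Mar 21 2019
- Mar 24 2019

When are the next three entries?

Every event lands on a Monday or Thursday or Sunday (gaps cycle 3, 3, 1, 3, 3).
So the schedule is: every Monday, Thursday and Sunday.
The following Monday is Mar 25 2019.
The following Thursday is Mar 28 2019.
Next Sunday: Mar 31 2019.

Mar 25 2019, Mar 28 2019, Mar 31 2019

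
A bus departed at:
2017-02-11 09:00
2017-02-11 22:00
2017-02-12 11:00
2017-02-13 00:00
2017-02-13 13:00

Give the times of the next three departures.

Spacing: 13, 13, 13, 13 h — constant 13 h.
2017-02-13 13:00 + 13 h = 2017-02-14 02:00.
2017-02-14 02:00 + 13 h = 2017-02-14 15:00.
2017-02-14 15:00 + 13 h = 2017-02-15 04:00.

2017-02-14 02:00, 2017-02-14 15:00, 2017-02-15 04:00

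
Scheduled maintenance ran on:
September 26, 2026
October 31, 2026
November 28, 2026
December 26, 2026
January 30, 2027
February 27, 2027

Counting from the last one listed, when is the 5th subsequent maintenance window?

These are Saturdays with 35, 28, 28, 35, 28-day gaps.
Each is the final Saturday of its month — October 31, 2026 is past the 28th, so '4th Saturday' doesn't fit.
Last Saturday of March 2027: March 27, 2027.
April 2027 ends with Saturday April 24, 2027.
Last Saturday of May 2027: May 29, 2027.
Last Saturday of June 2027: June 26, 2027.
July 2027 ends with Saturday July 31, 2027.

July 31, 2027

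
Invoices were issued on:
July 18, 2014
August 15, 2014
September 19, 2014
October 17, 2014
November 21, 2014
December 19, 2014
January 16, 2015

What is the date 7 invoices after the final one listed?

All dates are Fridays, 28, 35, 28, 35, 28, 28 days apart.
Specifically, the 3rd Friday of each month.
3rd Friday of February 2015: February 20, 2015.
March 2015 — 3rd Friday is March 20, 2015.
April 2015 — 3rd Friday is April 17, 2015.
3rd Friday of May 2015: May 15, 2015.
3rd Friday of June 2015: June 19, 2015.
July 2015 — 3rd Friday is July 17, 2015.
August 2015 — 3rd Friday is August 21, 2015.

August 21, 2015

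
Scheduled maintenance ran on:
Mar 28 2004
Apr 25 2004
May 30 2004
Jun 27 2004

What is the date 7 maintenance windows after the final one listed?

Jan 30 2005

All Sundays; the gaps (28, 35, 28) vary with month length.
This is the last Sunday of each month.
Last Sunday of July 2004: Jul 25 2004.
Last Sunday of August 2004: Aug 29 2004.
Last Sunday of September 2004: Sep 26 2004.
Last Sunday of October 2004: Oct 31 2004.
November 2004 ends with Sunday Nov 28 2004.
Last Sunday of December 2004: Dec 26 2004.
Last Sunday of January 2005: Jan 30 2005.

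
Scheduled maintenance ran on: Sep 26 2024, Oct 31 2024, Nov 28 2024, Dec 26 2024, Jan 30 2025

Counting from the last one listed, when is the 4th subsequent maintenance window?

All Thursdays; the gaps (35, 28, 28, 35) vary with month length.
This is the last Thursday of each month.
February 2025 ends with Thursday Feb 27 2025.
Last Thursday of March 2025: Mar 27 2025.
April 2025 ends with Thursday Apr 24 2025.
Last Thursday of May 2025: May 29 2025.

May 29 2025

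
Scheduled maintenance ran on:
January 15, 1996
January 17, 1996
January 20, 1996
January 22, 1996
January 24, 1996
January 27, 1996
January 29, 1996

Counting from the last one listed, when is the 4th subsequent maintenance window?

February 7, 1996

Every event lands on a Monday or Wednesday or Saturday (gaps cycle 2, 3, 2, 2, 3, 2).
So the schedule is: every Monday, Wednesday and Saturday.
The following Wednesday is January 31, 1996.
The following Saturday is February 3, 1996.
Next Monday: February 5, 1996.
Next Wednesday: February 7, 1996.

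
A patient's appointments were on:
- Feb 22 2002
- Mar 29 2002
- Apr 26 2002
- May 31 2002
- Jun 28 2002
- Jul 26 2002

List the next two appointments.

Aug 30 2002, Sep 27 2002

These are Fridays with 35, 28, 35, 28, 28-day gaps.
Each is the final Friday of its month — Mar 29 2002 is past the 28th, so '4th Friday' doesn't fit.
August 2002 ends with Friday Aug 30 2002.
September 2002 ends with Friday Sep 27 2002.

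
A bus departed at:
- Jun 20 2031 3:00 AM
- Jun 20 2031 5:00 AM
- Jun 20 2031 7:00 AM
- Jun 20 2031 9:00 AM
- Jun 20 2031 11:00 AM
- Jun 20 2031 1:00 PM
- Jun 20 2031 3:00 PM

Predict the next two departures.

Gaps: 2, 2, 2, 2, 2, 2 hours — each event is 2 hours after the previous one.
Jun 20 2031 3:00 PM + 2 h = Jun 20 2031 5:00 PM.
Jun 20 2031 5:00 PM + 2 h = Jun 20 2031 7:00 PM.

Jun 20 2031 5:00 PM, Jun 20 2031 7:00 PM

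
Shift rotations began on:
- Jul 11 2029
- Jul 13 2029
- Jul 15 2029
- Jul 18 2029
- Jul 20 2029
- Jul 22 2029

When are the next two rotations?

Every event lands on a Wednesday or Friday or Sunday (gaps cycle 2, 2, 3, 2, 2).
So the schedule is: every Wednesday, Friday and Sunday.
Next Wednesday: Jul 25 2029.
The following Friday is Jul 27 2029.

Jul 25 2029, Jul 27 2029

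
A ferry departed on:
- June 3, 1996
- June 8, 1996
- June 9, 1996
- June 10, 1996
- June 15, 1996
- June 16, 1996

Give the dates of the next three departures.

The gap pattern 5, 1, 1, 5, 1 repeats every 3 events.
These are the Mondays, Saturdays and Sundays of each week.
Next Monday: June 17, 1996.
The following Saturday is June 22, 1996.
The following Sunday is June 23, 1996.

June 17, 1996; June 22, 1996; June 23, 1996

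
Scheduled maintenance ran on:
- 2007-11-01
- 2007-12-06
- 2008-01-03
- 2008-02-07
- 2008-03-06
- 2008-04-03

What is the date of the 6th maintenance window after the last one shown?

All dates are Thursdays, 35, 28, 35, 28, 28 days apart.
Specifically, the 1st Thursday of each month.
1st Thursday of May 2008: 2008-05-01.
1st Thursday of June 2008: 2008-06-05.
1st Thursday of July 2008: 2008-07-03.
1st Thursday of August 2008: 2008-08-07.
September 2008 — 1st Thursday is 2008-09-04.
October 2008 — 1st Thursday is 2008-10-02.

2008-10-02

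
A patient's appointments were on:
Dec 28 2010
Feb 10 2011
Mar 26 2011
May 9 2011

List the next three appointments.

Every event comes 44 days after the last (44, 44, 44).
May 9 2011 + 44 days = Jun 22 2011.
Jun 22 2011 + 44 days = Aug 5 2011.
Aug 5 2011 + 44 days = Sep 18 2011.

Jun 22 2011, Aug 5 2011, Sep 18 2011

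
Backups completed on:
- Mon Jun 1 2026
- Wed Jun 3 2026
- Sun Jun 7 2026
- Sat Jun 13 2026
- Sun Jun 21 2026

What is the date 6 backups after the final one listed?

Gaps: 2, 4, 6, 8 days — each gap is 2 larger than the previous one.
Next gap: 10 days. Sun Jun 21 2026 + 10 days = Wed Jul 1 2026.
Next gap: 12 days. Wed Jul 1 2026 + 12 days = Mon Jul 13 2026.
Next gap: 14 days. Mon Jul 13 2026 + 14 days = Mon Jul 27 2026.
Next gap: 16 days. Mon Jul 27 2026 + 16 days = Wed Aug 12 2026.
Next gap: 18 days. Wed Aug 12 2026 + 18 days = Sun Aug 30 2026.
Next gap: 20 days. Sun Aug 30 2026 + 20 days = Sat Sep 19 2026.

Sat Sep 19 2026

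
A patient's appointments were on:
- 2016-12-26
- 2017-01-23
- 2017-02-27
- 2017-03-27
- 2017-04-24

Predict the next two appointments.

2017-05-22, 2017-06-26

Gaps: 28, 35, 28, 28 days — a mix of 28 and 35. Every date is a Monday.
Each is the 4th Monday of its month.
May 2017 — 4th Monday is 2017-05-22.
June 2017 — 4th Monday is 2017-06-26.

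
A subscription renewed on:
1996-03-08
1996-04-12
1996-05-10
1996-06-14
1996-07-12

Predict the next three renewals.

Gaps: 35, 28, 35, 28 days — a mix of 28 and 35. Every date is a Friday.
Each is the 2nd Friday of its month.
August 1996 — 2nd Friday is 1996-08-09.
2nd Friday of September 1996: 1996-09-13.
October 1996 — 2nd Friday is 1996-10-11.

1996-08-09, 1996-09-13, 1996-10-11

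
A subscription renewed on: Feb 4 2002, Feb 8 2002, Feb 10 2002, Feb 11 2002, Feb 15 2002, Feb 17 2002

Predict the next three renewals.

Every event lands on a Monday or Friday or Sunday (gaps cycle 4, 2, 1, 4, 2).
So the schedule is: every Monday, Friday and Sunday.
Next Monday: Feb 18 2002.
The following Friday is Feb 22 2002.
Next Sunday: Feb 24 2002.

Feb 18 2002, Feb 22 2002, Feb 24 2002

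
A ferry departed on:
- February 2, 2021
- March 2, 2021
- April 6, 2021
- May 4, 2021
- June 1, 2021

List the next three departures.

All dates are Tuesdays, 28, 35, 28, 28 days apart.
Specifically, the 1st Tuesday of each month.
July 2021 — 1st Tuesday is July 6, 2021.
August 2021 — 1st Tuesday is August 3, 2021.
1st Tuesday of September 2021: September 7, 2021.

July 6, 2021; August 3, 2021; September 7, 2021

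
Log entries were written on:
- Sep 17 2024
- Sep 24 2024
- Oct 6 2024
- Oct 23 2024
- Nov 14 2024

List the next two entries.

Gaps: 7, 12, 17, 22 days — each gap is 5 larger than the previous one.
Next gap: 27 days. Nov 14 2024 + 27 days = Dec 11 2024.
Next gap: 32 days. Dec 11 2024 + 32 days = Jan 12 2025.

Dec 11 2024, Jan 12 2025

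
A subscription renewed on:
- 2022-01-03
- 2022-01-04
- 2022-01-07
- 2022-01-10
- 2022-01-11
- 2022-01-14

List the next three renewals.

Every event lands on a Monday or Tuesday or Friday (gaps cycle 1, 3, 3, 1, 3).
So the schedule is: every Monday, Tuesday and Friday.
Next Monday: 2022-01-17.
The following Tuesday is 2022-01-18.
Next Friday: 2022-01-21.

2022-01-17, 2022-01-18, 2022-01-21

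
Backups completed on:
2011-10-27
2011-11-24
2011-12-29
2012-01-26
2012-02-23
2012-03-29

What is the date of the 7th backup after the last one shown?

2012-10-25

All Thursdays; the gaps (28, 35, 28, 28, 35) vary with month length.
This is the last Thursday of each month.
Last Thursday of April 2012: 2012-04-26.
May 2012 ends with Thursday 2012-05-31.
Last Thursday of June 2012: 2012-06-28.
Last Thursday of July 2012: 2012-07-26.
August 2012 ends with Thursday 2012-08-30.
Last Thursday of September 2012: 2012-09-27.
October 2012 ends with Thursday 2012-10-25.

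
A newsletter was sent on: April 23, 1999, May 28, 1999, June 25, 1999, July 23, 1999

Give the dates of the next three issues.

Gaps: 35, 28, 28 days — a mix of 28 and 35. Every date is a Friday.
Each is the 4th Friday of its month.
August 1999 — 4th Friday is August 27, 1999.
September 1999 — 4th Friday is September 24, 1999.
October 1999 — 4th Friday is October 22, 1999.

August 27, 1999; September 24, 1999; October 22, 1999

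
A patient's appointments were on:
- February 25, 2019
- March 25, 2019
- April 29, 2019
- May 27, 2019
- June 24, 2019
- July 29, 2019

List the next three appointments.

Every date is a Monday; gaps 28, 35, 28, 28, 35 days.
Each is the last Monday of its month (at least one falls on the 29th or later, ruling out '4th Monday').
August 2019 ends with Monday August 26, 2019.
September 2019 ends with Monday September 30, 2019.
Last Monday of October 2019: October 28, 2019.

August 26, 2019; September 30, 2019; October 28, 2019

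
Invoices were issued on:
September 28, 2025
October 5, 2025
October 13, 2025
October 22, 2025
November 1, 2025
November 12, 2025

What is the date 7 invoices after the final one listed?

February 25, 2026

Gaps: 7, 8, 9, 10, 11 days — each gap is 1 larger than the previous one.
Next gap: 12 days. November 12, 2025 + 12 days = November 24, 2025.
Next gap: 13 days. November 24, 2025 + 13 days = December 7, 2025.
Next gap: 14 days. December 7, 2025 + 14 days = December 21, 2025.
Next gap: 15 days. December 21, 2025 + 15 days = January 5, 2026.
Next gap: 16 days. January 5, 2026 + 16 days = January 21, 2026.
Next gap: 17 days. January 21, 2026 + 17 days = February 7, 2026.
Next gap: 18 days. February 7, 2026 + 18 days = February 25, 2026.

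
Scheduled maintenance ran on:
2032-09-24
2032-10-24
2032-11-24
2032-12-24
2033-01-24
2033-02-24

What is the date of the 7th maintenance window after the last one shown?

2033-09-24

The day-of-month is always 24 (30, 31, 30, 31, 31 days between events).
So this recurs on the 24th of each month.
Next: March 2033 → 2033-03-24.
Next: April 2033 → 2033-04-24.
Next: May 2033 → 2033-05-24.
Next: June 2033 → 2033-06-24.
Next: July 2033 → 2033-07-24.
Next: August 2033 → 2033-08-24.
Next: September 2033 → 2033-09-24.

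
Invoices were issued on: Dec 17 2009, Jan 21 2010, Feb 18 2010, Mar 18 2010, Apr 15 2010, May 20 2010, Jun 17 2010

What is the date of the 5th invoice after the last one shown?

These are Thursdays at 28- or 35-day spacing (35, 28, 28, 28, 35, 28).
The pattern: 3rd Thursday of the month.
3rd Thursday of July 2010: Jul 15 2010.
3rd Thursday of August 2010: Aug 19 2010.
September 2010 — 3rd Thursday is Sep 16 2010.
3rd Thursday of October 2010: Oct 21 2010.
November 2010 — 3rd Thursday is Nov 18 2010.

Nov 18 2010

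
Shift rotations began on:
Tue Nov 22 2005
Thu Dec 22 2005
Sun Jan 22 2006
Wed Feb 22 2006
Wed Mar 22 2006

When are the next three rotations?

Each date is the 22nd; the gaps (30, 31, 31, 28) track the month lengths.
The rule is the 22nd of each month.
April 2006: Sat Apr 22 2006.
Next: May 2006 → Mon May 22 2006.
June 2006: Thu Jun 22 2006.

Sat Apr 22 2006, Mon May 22 2006, Thu Jun 22 2006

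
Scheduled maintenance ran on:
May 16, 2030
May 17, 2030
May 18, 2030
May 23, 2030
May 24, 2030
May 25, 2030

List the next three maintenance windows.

Every event lands on a Thursday or Friday or Saturday (gaps cycle 1, 1, 5, 1, 1).
So the schedule is: every Thursday, Friday and Saturday.
Next Thursday: May 30, 2030.
Next Friday: May 31, 2030.
Next Saturday: June 1, 2030.

May 30, 2030; May 31, 2030; June 1, 2030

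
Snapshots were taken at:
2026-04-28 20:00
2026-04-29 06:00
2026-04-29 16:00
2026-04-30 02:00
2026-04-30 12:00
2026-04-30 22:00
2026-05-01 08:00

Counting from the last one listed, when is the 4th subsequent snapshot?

The interval is a steady 10 hours (10, 10, 10, 10, 10, 10).
2026-05-01 08:00 + 10 h = 2026-05-01 18:00.
2026-05-01 18:00 + 10 h = 2026-05-02 04:00.
2026-05-02 04:00 + 10 h = 2026-05-02 14:00.
2026-05-02 14:00 + 10 h = 2026-05-03 00:00.

2026-05-03 00:00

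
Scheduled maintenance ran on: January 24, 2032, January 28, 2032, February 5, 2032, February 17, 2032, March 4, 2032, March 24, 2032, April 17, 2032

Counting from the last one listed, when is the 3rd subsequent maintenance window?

July 22, 2032

Gaps: 4, 8, 12, 16, 20, 24 days — each gap is 4 larger than the previous one.
Next gap: 28 days. April 17, 2032 + 28 days = May 15, 2032.
Next gap: 32 days. May 15, 2032 + 32 days = June 16, 2032.
Next gap: 36 days. June 16, 2032 + 36 days = July 22, 2032.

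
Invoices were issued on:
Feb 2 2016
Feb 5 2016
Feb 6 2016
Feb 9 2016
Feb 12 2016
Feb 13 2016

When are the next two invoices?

Gaps: 3, 1, 3, 3, 1 days — not constant, but cyclic with period 3.
The events fall on every Tuesday, Friday and Saturday.
Next Tuesday: Feb 16 2016.
Next Friday: Feb 19 2016.

Feb 16 2016, Feb 19 2016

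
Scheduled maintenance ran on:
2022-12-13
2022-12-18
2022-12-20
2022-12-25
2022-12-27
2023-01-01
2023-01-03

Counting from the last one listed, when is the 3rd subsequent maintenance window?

Gaps: 5, 2, 5, 2, 5, 2 days — not constant, but cyclic with period 2.
The events fall on every Tuesday and Sunday.
Next Sunday: 2023-01-08.
The following Tuesday is 2023-01-10.
The following Sunday is 2023-01-15.

2023-01-15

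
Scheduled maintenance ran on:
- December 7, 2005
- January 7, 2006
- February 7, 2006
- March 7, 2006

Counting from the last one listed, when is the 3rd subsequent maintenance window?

June 7, 2006

Gaps: 31, 31, 28 days — not constant. Every event is on the 7th of the month.
Pattern: the 7th of each month.
April 2006: April 7, 2006.
Next: May 2006 → May 7, 2006.
Next: June 2006 → June 7, 2006.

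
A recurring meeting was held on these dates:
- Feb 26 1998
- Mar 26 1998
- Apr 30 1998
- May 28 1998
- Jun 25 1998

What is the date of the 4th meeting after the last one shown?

Oct 29 1998

All Thursdays; the gaps (28, 35, 28, 28) vary with month length.
This is the last Thursday of each month.
July 1998 ends with Thursday Jul 30 1998.
August 1998 ends with Thursday Aug 27 1998.
September 1998 ends with Thursday Sep 24 1998.
October 1998 ends with Thursday Oct 29 1998.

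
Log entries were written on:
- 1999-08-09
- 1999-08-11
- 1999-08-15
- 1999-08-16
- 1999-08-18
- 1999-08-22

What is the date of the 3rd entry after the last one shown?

1999-08-29

Gaps: 2, 4, 1, 2, 4 days — not constant, but cyclic with period 3.
The events fall on every Monday, Wednesday and Sunday.
The following Monday is 1999-08-23.
Next Wednesday: 1999-08-25.
Next Sunday: 1999-08-29.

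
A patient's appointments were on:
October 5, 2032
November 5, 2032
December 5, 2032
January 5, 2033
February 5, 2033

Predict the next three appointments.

Gaps: 31, 30, 31, 31 days — not constant. Every event is on the 5th of the month.
Pattern: the 5th of each month.
March 2033: March 5, 2033.
April 2033: April 5, 2033.
Next: May 2033 → May 5, 2033.

March 5, 2033; April 5, 2033; May 5, 2033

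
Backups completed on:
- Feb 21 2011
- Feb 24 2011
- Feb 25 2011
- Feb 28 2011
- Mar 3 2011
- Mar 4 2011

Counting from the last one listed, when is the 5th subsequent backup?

Every event lands on a Monday or Thursday or Friday (gaps cycle 3, 1, 3, 3, 1).
So the schedule is: every Monday, Thursday and Friday.
Next Monday: Mar 7 2011.
The following Thursday is Mar 10 2011.
Next Friday: Mar 11 2011.
Next Monday: Mar 14 2011.
The following Thursday is Mar 17 2011.

Mar 17 2011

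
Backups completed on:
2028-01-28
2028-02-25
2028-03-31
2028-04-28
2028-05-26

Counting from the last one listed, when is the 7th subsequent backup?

Every date is a Friday; gaps 28, 35, 28, 28 days.
Each is the last Friday of its month (at least one falls on the 29th or later, ruling out '4th Friday').
June 2028 ends with Friday 2028-06-30.
July 2028 ends with Friday 2028-07-28.
August 2028 ends with Friday 2028-08-25.
September 2028 ends with Friday 2028-09-29.
October 2028 ends with Friday 2028-10-27.
November 2028 ends with Friday 2028-11-24.
December 2028 ends with Friday 2028-12-29.

2028-12-29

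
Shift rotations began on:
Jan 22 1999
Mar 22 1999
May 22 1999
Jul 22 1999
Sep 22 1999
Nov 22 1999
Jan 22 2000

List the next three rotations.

Gaps: 59, 61, 61, 62, 61, 61 days — not constant. Every event is on the 22nd of the month.
Pattern: the 22nd of every 2 months.
March 2000: Mar 22 2000.
May 2000: May 22 2000.
July 2000: Jul 22 2000.

Mar 22 2000, May 22 2000, Jul 22 2000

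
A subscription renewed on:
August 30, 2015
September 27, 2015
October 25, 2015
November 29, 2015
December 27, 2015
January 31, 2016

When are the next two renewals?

These are Sundays with 28, 28, 35, 28, 35-day gaps.
Each is the final Sunday of its month — August 30, 2015 is past the 28th, so '4th Sunday' doesn't fit.
February 2016 ends with Sunday February 28, 2016.
Last Sunday of March 2016: March 27, 2016.

February 28, 2016; March 27, 2016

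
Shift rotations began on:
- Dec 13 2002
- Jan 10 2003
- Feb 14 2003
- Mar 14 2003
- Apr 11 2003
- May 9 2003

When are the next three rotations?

Jun 13 2003, Jul 11 2003, Aug 8 2003

These are Fridays at 28- or 35-day spacing (28, 35, 28, 28, 28).
The pattern: 2nd Friday of the month.
2nd Friday of June 2003: Jun 13 2003.
2nd Friday of July 2003: Jul 11 2003.
August 2003 — 2nd Friday is Aug 8 2003.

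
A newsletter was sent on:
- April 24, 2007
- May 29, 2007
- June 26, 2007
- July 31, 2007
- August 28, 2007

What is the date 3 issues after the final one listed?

Every date is a Tuesday; gaps 35, 28, 35, 28 days.
Each is the last Tuesday of its month (at least one falls on the 29th or later, ruling out '4th Tuesday').
Last Tuesday of September 2007: September 25, 2007.
Last Tuesday of October 2007: October 30, 2007.
Last Tuesday of November 2007: November 27, 2007.

November 27, 2007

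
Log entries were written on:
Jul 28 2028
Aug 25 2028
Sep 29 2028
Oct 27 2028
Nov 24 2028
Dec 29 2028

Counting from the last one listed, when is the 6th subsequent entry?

These are Fridays with 28, 35, 28, 28, 35-day gaps.
Each is the final Friday of its month — Sep 29 2028 is past the 28th, so '4th Friday' doesn't fit.
January 2029 ends with Friday Jan 26 2029.
February 2029 ends with Friday Feb 23 2029.
March 2029 ends with Friday Mar 30 2029.
Last Friday of April 2029: Apr 27 2029.
May 2029 ends with Friday May 25 2029.
Last Friday of June 2029: Jun 29 2029.

Jun 29 2029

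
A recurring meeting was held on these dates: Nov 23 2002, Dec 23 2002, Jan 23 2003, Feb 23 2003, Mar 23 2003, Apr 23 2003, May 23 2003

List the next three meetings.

Each date is the 23rd; the gaps (30, 31, 31, 28, 31, 30) track the month lengths.
The rule is the 23rd of each month.
Next: June 2003 → Jun 23 2003.
Next: July 2003 → Jul 23 2003.
August 2003: Aug 23 2003.

Jun 23 2003, Jul 23 2003, Aug 23 2003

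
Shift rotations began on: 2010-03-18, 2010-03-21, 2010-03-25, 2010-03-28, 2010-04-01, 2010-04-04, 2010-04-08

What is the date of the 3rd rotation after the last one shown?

The gap pattern 3, 4, 3, 4, 3, 4 repeats every 2 events.
These are the Thursdays and Sundays of each week.
Next Sunday: 2010-04-11.
Next Thursday: 2010-04-15.
Next Sunday: 2010-04-18.

2010-04-18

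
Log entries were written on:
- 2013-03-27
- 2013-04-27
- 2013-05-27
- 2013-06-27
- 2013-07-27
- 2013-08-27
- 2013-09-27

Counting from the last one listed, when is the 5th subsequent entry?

Gaps: 31, 30, 31, 30, 31, 31 days — not constant. Every event is on the 27th of the month.
Pattern: the 27th of each month.
October 2013: 2013-10-27.
Next: November 2013 → 2013-11-27.
Next: December 2013 → 2013-12-27.
Next: January 2014 → 2014-01-27.
February 2014: 2014-02-27.

2014-02-27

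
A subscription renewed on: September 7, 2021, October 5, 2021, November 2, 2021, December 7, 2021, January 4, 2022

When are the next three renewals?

These are Tuesdays at 28- or 35-day spacing (28, 28, 35, 28).
The pattern: 1st Tuesday of the month.
1st Tuesday of February 2022: February 1, 2022.
1st Tuesday of March 2022: March 1, 2022.
1st Tuesday of April 2022: April 5, 2022.

February 1, 2022; March 1, 2022; April 5, 2022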